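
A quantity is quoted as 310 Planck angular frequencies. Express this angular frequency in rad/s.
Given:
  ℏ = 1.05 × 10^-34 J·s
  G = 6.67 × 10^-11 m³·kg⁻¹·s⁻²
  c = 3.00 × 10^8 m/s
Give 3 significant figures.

One Planck angular frequency: ω_P = √(c⁵/(ℏG)) = 1.86 × 10^43 rad/s.
310 × 1.86 × 10^43 rad/s = 5.77 × 10^45 rad/s

5.77 × 10^45 rad/s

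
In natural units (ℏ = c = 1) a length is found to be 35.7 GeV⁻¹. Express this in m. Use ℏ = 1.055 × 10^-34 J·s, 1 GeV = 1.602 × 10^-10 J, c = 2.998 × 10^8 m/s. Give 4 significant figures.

A length is [E]⁻¹ in ℏ=c=1; restore one factor of ℏc.
1 GeV⁻¹ → ℏc × (1 GeV in J)⁻¹ = 1.974 × 10^-16 m.
Result: 35.7 × 1.974 × 10^-16 = 7.048 × 10^-15 m.

7.048 × 10^-15 m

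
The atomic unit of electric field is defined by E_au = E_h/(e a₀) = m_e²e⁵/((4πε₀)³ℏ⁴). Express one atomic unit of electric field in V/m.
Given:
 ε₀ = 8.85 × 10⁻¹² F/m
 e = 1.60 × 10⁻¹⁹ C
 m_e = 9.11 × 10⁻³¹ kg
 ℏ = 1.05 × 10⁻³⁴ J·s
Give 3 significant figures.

E_au = E_h/(e a₀) = m_e²e⁵/((4πε₀)³ℏ⁴)
E_h = 4.38 × 10⁻¹⁸ J
a₀ = 5.26 × 10⁻¹¹ m
E_h/(e·a₀) = 5.20 × 10¹¹ V/m

5.20 × 10¹¹ V/m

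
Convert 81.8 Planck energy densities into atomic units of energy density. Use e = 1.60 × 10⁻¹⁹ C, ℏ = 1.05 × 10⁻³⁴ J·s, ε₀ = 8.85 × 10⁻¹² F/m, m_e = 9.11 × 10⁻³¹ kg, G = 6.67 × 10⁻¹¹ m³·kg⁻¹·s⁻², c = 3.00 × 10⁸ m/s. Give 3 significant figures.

1.27 × 10¹⁰²

Planck energy density: u_P = c⁷/(ℏG²) = 4.68 × 10¹¹³ J/m³
atomic unit of energy density: u_au = E_h/a₀³ = m_e⁴e¹⁰/((4πε₀)⁵ℏ⁸) = 3.01 × 10¹³ J/m³
81.8 × 4.68 × 10¹¹³ / 3.01 × 10¹³ = 1.27 × 10¹⁰²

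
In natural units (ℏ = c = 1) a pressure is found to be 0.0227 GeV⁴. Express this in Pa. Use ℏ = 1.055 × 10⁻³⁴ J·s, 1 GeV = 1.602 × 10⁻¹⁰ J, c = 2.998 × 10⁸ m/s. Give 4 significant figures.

Pressure is [E]/[L]³ = [E]⁴/(ℏc)³.
1 GeV⁴ → 1/(ℏc)³ × (1 GeV in J)⁴ = 2.082 × 10³⁷ Pa.
Result: 0.0227 × 2.082 × 10³⁷ = 4.725 × 10³⁵ Pa.

4.725 × 10³⁵ Pa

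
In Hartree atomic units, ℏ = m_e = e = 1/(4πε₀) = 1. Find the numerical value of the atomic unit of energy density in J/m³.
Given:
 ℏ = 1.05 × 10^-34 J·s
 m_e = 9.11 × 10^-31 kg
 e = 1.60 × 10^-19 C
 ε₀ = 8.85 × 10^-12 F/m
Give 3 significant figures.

3.01 × 10^13 J/m³

Dimensional analysis gives u_au = E_h/a₀³ = m_e⁴e¹⁰/((4πε₀)⁵ℏ⁸).
E_h = 4.38 × 10^-18 J
a₀ = 5.26 × 10^-11 m
E_h/a₀³ = 3.01 × 10^13 J/m³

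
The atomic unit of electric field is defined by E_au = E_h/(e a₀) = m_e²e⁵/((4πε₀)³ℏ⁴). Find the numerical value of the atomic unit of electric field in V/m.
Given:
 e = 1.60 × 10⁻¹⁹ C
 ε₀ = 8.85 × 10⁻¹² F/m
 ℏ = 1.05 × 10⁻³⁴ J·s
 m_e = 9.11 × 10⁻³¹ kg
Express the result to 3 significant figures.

E_au = E_h/(e a₀) = m_e²e⁵/((4πε₀)³ℏ⁴)
E_h = 4.38 × 10⁻¹⁸ J
a₀ = 5.26 × 10⁻¹¹ m
E_h/(e·a₀) = 5.20 × 10¹¹ V/m

5.20 × 10¹¹ V/m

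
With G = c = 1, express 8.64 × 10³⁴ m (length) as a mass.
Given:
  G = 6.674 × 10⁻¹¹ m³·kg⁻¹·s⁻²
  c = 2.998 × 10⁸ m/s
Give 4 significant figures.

Length → mass via c²/G.
8.64 × 10³⁴ m × (c²/G) = 1.164 × 10⁶² kg

1.164 × 10⁶² kg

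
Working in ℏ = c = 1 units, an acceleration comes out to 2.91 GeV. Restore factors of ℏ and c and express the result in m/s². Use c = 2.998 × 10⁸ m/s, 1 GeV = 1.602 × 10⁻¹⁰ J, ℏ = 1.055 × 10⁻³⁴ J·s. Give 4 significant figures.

Acceleration is [L]/[T]² = c·[E]/ℏ.
1 GeV → c/ℏ × (1 GeV in J) = 4.552 × 10³² m/s².
Result: 2.91 × 4.552 × 10³² = 1.325 × 10³³ m/s².

1.325 × 10³³ m/s²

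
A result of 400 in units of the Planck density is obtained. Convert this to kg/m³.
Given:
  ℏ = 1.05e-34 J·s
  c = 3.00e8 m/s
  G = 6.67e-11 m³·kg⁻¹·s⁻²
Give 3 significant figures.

One Planck density: ρ_P = c⁵/(ℏG²) = 5.20e96 kg/m³.
400 × 5.20e96 kg/m³ = 2.08e99 kg/m³

2.08e99 kg/m³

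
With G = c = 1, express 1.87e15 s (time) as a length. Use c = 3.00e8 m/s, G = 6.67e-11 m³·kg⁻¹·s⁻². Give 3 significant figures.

Time → length via c.
1.87e15 s × (c) = 5.61e23 m

5.61e23 m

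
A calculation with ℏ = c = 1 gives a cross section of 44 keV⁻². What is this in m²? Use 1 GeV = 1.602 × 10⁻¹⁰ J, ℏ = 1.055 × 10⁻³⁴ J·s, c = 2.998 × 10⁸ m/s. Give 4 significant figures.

1.715 × 10⁻¹⁸ m²

Area is [L]² = [E]⁻²·(ℏc)²; restore (ℏc)².
1 GeV⁻² → (ℏc)² × (1 GeV in J)⁻² = 3.898 × 10⁻³² m².
Convert the energy scale: 44 keV⁻² = 4.40 × 10¹³ GeV⁻².
Result: 4.40 × 10¹³ × 3.898 × 10⁻³² = 1.715 × 10⁻¹⁸ m².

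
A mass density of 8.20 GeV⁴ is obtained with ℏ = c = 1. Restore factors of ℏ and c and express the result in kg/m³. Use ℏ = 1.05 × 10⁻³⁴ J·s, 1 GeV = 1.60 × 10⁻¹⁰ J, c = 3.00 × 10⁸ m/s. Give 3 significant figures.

1.91 × 10²¹ kg/m³

Mass density is [E]/(c²[L]³) = [E]⁴/(ℏ³c⁵).
1 GeV⁴ → 1/(ℏ³c⁵) × (1 GeV in J)⁴ = 2.33 × 10²⁰ kg/m³.
Result: 8.20 × 2.33 × 10²⁰ = 1.91 × 10²¹ kg/m³.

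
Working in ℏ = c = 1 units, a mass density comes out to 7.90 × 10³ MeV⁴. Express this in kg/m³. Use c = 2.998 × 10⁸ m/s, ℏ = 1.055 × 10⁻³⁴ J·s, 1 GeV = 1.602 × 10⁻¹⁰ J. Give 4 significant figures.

Mass density is [E]/(c²[L]³) = [E]⁴/(ℏ³c⁵).
1 GeV⁴ → 1/(ℏ³c⁵) × (1 GeV in J)⁴ = 2.316 × 10²⁰ kg/m³.
Convert the energy scale: 7.90 × 10³ MeV⁴ = 7.90 × 10⁻⁹ GeV⁴.
Result: 7.90 × 10⁻⁹ × 2.316 × 10²⁰ = 1.830 × 10¹² kg/m³.

1.830 × 10¹² kg/m³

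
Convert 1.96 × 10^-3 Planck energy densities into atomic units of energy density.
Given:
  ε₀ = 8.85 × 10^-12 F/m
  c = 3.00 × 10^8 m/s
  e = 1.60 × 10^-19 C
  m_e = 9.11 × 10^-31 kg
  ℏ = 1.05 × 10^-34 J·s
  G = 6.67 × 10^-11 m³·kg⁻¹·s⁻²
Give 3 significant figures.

Planck energy density: u_P = c⁷/(ℏG²) = 4.68 × 10^113 J/m³
atomic unit of energy density: u_au = E_h/a₀³ = m_e⁴e¹⁰/((4πε₀)⁵ℏ⁸) = 3.01 × 10^13 J/m³
1.96 × 10^-3 × 4.68 × 10^113 / 3.01 × 10^13 = 3.05 × 10^97

3.05 × 10^97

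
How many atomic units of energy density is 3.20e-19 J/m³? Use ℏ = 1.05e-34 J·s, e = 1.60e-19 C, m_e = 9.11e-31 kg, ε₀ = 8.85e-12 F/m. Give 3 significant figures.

1.06e-32

atomic unit of energy density: u_au = E_h/a₀³ = m_e⁴e¹⁰/((4πε₀)⁵ℏ⁸) = 3.01e13 J/m³.
3.20e-19 / 3.01e13 = 1.06e-32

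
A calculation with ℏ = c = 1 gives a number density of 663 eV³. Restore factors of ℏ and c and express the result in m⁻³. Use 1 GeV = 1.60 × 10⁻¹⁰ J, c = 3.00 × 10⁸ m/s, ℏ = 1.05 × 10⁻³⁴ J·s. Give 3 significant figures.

Number density is [L]⁻³ = [E]³/(ℏc)³.
1 GeV³ → 1/(ℏc)³ × (1 GeV in J)³ = 1.31 × 10⁴⁷ m⁻³.
Convert the energy scale: 663 eV³ = 6.63 × 10⁻²⁵ GeV³.
Result: 6.63 × 10⁻²⁵ × 1.31 × 10⁴⁷ = 8.69 × 10²² m⁻³.

8.69 × 10²² m⁻³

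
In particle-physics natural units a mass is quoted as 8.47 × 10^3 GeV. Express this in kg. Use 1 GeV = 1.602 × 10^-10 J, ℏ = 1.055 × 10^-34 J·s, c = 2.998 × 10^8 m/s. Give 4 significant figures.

Mass is [E]/c²; divide by c².
1 GeV → 1/c² × (1 GeV in J) = 1.782 × 10^-27 kg.
Result: 8.47 × 10^3 × 1.782 × 10^-27 = 1.510 × 10^-23 kg.

1.510 × 10^-23 kg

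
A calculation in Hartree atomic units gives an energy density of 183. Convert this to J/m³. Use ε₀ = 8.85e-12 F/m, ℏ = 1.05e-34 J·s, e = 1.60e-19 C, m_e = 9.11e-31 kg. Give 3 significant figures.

5.51e15 J/m³

One atomic unit of energy density: u_au = E_h/a₀³ = m_e⁴e¹⁰/((4πε₀)⁵ℏ⁸) = 3.01e13 J/m³.
183 × 3.01e13 J/m³ = 5.51e15 J/m³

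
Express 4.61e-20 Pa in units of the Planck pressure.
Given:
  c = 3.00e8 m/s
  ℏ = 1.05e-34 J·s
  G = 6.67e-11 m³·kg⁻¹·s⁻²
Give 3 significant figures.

Planck pressure: p_P = c⁷/(ℏG²) = 4.68e113 Pa.
4.61e-20 / 4.68e113 = 9.85e-134

9.85e-134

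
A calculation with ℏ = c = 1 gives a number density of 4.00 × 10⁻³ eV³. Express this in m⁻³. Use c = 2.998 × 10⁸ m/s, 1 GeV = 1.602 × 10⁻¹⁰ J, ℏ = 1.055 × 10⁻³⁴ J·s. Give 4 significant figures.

Number density is [L]⁻³ = [E]³/(ℏc)³.
1 GeV³ → 1/(ℏc)³ × (1 GeV in J)³ = 1.299 × 10⁴⁷ m⁻³.
Convert the energy scale: 4.00 × 10⁻³ eV³ = 4.00 × 10⁻³⁰ GeV³.
Result: 4.00 × 10⁻³⁰ × 1.299 × 10⁴⁷ = 5.198 × 10¹⁷ m⁻³.

5.198 × 10¹⁷ m⁻³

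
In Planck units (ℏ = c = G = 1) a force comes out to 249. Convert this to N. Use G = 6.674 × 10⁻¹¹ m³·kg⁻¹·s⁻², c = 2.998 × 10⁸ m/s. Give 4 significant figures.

One Planck force: F_P = c⁴/G = 1.210 × 10⁴⁴ N.
249 × 1.210 × 10⁴⁴ N = 3.014 × 10⁴⁶ N

3.014 × 10⁴⁶ N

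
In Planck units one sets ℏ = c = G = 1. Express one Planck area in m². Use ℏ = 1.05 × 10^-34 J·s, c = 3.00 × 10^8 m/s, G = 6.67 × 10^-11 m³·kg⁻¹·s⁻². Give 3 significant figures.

A_P = ℏG/c³
  = 7.00 × 10^-45 / 2.70 × 10^25
  = 2.59 × 10^-70 m²

2.59 × 10^-70 m²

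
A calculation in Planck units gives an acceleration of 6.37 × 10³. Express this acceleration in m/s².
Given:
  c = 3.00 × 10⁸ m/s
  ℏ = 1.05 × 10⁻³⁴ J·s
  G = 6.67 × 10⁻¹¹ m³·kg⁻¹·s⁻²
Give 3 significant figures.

One Planck acceleration: a_P = √(c⁷/(ℏG)) = 5.59 × 10⁵¹ m/s².
6.37 × 10³ × 5.59 × 10⁵¹ m/s² = 3.56 × 10⁵⁵ m/s²

3.56 × 10⁵⁵ m/s²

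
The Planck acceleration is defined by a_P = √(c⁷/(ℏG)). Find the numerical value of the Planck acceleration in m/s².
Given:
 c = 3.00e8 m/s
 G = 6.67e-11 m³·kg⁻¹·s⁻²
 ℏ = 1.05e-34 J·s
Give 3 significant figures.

a_P = √(c⁷/(ℏG))
  = √(3.12e103)
  = 5.59e51 m/s²

5.59e51 m/s²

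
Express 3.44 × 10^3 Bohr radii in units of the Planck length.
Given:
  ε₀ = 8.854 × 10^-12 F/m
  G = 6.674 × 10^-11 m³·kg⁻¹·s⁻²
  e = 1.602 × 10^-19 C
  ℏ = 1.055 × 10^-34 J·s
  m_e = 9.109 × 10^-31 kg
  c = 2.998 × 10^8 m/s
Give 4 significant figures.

Bohr radius: a₀ = 4πε₀ℏ²/(m_e e²) = 5.297 × 10^-11 m
Planck length: ℓ_P = √(ℏG/c³) = 1.616 × 10^-35 m
3.44 × 10^3 × 5.297 × 10^-11 / 1.616 × 10^-35 = 1.127 × 10^28

1.127 × 10^28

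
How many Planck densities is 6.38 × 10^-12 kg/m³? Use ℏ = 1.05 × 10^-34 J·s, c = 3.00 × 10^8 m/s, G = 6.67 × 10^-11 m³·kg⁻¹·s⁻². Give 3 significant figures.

Planck density: ρ_P = c⁵/(ℏG²) = 5.20 × 10^96 kg/m³.
6.38 × 10^-12 / 5.20 × 10^96 = 1.23 × 10^-108

1.23 × 10^-108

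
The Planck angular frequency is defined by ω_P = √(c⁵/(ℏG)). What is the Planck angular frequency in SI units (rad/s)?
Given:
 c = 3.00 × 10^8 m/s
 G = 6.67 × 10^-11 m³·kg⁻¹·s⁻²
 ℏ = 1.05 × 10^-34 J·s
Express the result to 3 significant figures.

1.86 × 10^43 rad/s

ω_P = √(c⁵/(ℏG))
  = √(3.47 × 10^86)
  = 1.86 × 10^43 rad/s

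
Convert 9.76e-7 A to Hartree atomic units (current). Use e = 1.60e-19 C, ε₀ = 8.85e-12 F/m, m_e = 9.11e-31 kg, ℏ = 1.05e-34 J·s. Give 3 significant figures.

1.46e-4

atomic unit of electric current: I_au = e E_h/ℏ = m_e e⁵/((4πε₀)²ℏ³) = 6.67e-3 A.
9.76e-7 / 6.67e-3 = 1.46e-4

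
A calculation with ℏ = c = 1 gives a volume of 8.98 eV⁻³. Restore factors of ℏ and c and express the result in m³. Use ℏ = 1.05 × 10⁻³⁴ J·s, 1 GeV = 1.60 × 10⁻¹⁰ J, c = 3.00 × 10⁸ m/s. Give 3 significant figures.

Volume is [L]³ = [E]⁻³·(ℏc)³.
1 GeV⁻³ → (ℏc)³ × (1 GeV in J)⁻³ = 7.63 × 10⁻⁴⁸ m³.
Convert the energy scale: 8.98 eV⁻³ = 8.98 × 10²⁷ GeV⁻³.
Result: 8.98 × 10²⁷ × 7.63 × 10⁻⁴⁸ = 6.85 × 10⁻²⁰ m³.

6.85 × 10⁻²⁰ m³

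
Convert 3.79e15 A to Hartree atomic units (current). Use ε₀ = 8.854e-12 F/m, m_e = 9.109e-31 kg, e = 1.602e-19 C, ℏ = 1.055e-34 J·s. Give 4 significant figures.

5.732e17

atomic unit of electric current: I_au = e E_h/ℏ = m_e e⁵/((4πε₀)²ℏ³) = 6.612e-3 A.
3.79e15 / 6.612e-3 = 5.732e17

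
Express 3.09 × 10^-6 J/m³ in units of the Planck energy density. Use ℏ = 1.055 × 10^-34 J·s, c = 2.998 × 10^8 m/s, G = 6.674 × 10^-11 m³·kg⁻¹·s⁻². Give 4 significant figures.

Planck energy density: u_P = c⁷/(ℏG²) = 4.632 × 10^113 J/m³.
3.09 × 10^-6 / 4.632 × 10^113 = 6.671 × 10^-120

6.671 × 10^-120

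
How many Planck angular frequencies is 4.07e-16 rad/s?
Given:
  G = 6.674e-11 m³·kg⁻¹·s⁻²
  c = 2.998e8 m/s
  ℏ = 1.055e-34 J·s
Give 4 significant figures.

2.194e-59

Planck angular frequency: ω_P = √(c⁵/(ℏG)) = 1.855e43 rad/s.
4.07e-16 / 1.855e43 = 2.194e-59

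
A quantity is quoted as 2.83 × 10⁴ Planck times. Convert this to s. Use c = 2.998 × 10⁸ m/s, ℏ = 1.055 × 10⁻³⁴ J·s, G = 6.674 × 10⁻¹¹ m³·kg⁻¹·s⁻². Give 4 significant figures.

One Planck time: t_P = √(ℏG/c⁵) = 5.392 × 10⁻⁴⁴ s.
2.83 × 10⁴ × 5.392 × 10⁻⁴⁴ s = 1.526 × 10⁻³⁹ s

1.526 × 10⁻³⁹ s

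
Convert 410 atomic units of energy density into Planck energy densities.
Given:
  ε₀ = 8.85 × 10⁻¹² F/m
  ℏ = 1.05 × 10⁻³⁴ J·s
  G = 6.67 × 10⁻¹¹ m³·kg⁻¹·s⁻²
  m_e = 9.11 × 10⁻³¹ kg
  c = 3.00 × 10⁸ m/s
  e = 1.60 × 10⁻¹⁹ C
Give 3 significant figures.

2.64 × 10⁻⁹⁸

atomic unit of energy density: u_au = E_h/a₀³ = m_e⁴e¹⁰/((4πε₀)⁵ℏ⁸) = 3.01 × 10¹³ J/m³
Planck energy density: u_P = c⁷/(ℏG²) = 4.68 × 10¹¹³ J/m³
410 × 3.01 × 10¹³ / 4.68 × 10¹¹³ = 2.64 × 10⁻⁹⁸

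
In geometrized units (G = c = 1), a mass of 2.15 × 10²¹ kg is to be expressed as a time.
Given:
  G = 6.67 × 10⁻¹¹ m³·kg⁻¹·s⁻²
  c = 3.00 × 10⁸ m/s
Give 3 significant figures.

5.31 × 10⁻¹⁵ s

Mass → time via G/c³.
2.15 × 10²¹ kg × (G/c³) = 5.31 × 10⁻¹⁵ s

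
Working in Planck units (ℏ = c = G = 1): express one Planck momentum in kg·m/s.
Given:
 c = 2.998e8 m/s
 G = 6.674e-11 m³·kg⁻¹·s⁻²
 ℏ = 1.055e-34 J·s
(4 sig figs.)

Dimensional analysis gives p_P = √(ℏc³/G).
  = √(42.60)
  = 6.527 kg·m/s

6.527 kg·m/s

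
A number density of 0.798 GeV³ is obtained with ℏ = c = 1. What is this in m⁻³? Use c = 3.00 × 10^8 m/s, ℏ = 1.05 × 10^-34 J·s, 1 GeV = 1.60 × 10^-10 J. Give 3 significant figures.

1.05 × 10^47 m⁻³

Number density is [L]⁻³ = [E]³/(ℏc)³.
1 GeV³ → 1/(ℏc)³ × (1 GeV in J)³ = 1.31 × 10^47 m⁻³.
Result: 0.798 × 1.31 × 10^47 = 1.05 × 10^47 m⁻³.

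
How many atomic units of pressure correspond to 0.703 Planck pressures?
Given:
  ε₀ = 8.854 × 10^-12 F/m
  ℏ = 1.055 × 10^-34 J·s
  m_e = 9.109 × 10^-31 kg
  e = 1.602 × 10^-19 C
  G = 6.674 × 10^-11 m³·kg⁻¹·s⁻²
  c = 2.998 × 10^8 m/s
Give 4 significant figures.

Planck pressure: p_P = c⁷/(ℏG²) = 4.632 × 10^113 Pa
atomic unit of pressure: P_au = E_h/a₀³ = m_e⁴e¹⁰/((4πε₀)⁵ℏ⁸) = 2.929 × 10^13 Pa
0.703 × 4.632 × 10^113 / 2.929 × 10^13 = 1.112 × 10^100

1.112 × 10^100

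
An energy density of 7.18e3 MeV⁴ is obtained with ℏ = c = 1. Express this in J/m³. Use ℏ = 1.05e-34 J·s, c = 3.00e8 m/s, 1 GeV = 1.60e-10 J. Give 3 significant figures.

1.51e29 J/m³

[E]/[L]³ = [E]⁴/(ℏc)³; restore (ℏc)⁻³.
1 GeV⁴ → 1/(ℏc)³ × (1 GeV in J)⁴ = 2.10e37 J/m³.
Convert the energy scale: 7.18e3 MeV⁴ = 7.18e-9 GeV⁴.
Result: 7.18e-9 × 2.10e37 = 1.51e29 J/m³.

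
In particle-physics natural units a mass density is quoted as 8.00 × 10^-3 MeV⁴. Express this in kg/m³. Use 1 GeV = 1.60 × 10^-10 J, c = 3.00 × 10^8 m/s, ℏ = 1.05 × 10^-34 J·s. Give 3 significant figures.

Mass density is [E]/(c²[L]³) = [E]⁴/(ℏ³c⁵).
1 GeV⁴ → 1/(ℏ³c⁵) × (1 GeV in J)⁴ = 2.33 × 10^20 kg/m³.
Convert the energy scale: 8.00 × 10^-3 MeV⁴ = 8.00 × 10^-15 GeV⁴.
Result: 8.00 × 10^-15 × 2.33 × 10^20 = 1.86 × 10^6 kg/m³.

1.86 × 10^6 kg/m³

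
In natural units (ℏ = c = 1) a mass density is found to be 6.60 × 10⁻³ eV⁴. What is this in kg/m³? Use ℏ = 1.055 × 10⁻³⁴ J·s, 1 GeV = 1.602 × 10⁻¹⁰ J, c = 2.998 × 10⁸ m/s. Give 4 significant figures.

1.529 × 10⁻¹⁸ kg/m³

Mass density is [E]/(c²[L]³) = [E]⁴/(ℏ³c⁵).
1 GeV⁴ → 1/(ℏ³c⁵) × (1 GeV in J)⁴ = 2.316 × 10²⁰ kg/m³.
Convert the energy scale: 6.60 × 10⁻³ eV⁴ = 6.60 × 10⁻³⁹ GeV⁴.
Result: 6.60 × 10⁻³⁹ × 2.316 × 10²⁰ = 1.529 × 10⁻¹⁸ kg/m³.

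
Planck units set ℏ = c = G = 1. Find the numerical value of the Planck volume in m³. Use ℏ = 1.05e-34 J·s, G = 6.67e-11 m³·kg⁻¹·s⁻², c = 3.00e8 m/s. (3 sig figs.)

Dimensional analysis gives V_P = (ℏG/c³)^(3/2).
  = √(1.75e-209)
  = 4.18e-105 m³

4.18e-105 m³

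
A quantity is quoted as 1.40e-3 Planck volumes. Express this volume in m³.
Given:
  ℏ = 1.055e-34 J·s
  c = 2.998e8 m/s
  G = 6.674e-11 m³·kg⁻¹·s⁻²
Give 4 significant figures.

One Planck volume: V_P = (ℏG/c³)^(3/2) = 4.224e-105 m³.
1.40e-3 × 4.224e-105 m³ = 5.913e-108 m³

5.913e-108 m³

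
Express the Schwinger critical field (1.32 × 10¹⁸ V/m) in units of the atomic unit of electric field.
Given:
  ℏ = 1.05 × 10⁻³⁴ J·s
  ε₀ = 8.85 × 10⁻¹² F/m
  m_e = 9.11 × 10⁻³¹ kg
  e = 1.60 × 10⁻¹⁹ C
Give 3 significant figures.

2.54 × 10⁶

atomic unit of electric field: E_au = E_h/(e a₀) = m_e²e⁵/((4πε₀)³ℏ⁴) = 5.20 × 10¹¹ V/m.
1.32 × 10¹⁸ / 5.20 × 10¹¹ = 2.54 × 10⁶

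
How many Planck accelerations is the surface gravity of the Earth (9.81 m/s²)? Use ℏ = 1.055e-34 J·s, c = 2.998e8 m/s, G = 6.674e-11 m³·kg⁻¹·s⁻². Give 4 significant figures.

1.764e-51

Planck acceleration: a_P = √(c⁷/(ℏG)) = 5.560e51 m/s².
9.81 / 5.560e51 = 1.764e-51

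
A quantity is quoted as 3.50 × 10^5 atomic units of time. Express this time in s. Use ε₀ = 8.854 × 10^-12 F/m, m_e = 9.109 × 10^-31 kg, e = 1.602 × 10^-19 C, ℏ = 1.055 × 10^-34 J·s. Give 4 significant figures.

8.480 × 10^-12 s

One atomic unit of time: τ_au = (4πε₀)²ℏ³/(m_e e⁴) = 2.423 × 10^-17 s.
3.50 × 10^5 × 2.423 × 10^-17 s = 8.480 × 10^-12 s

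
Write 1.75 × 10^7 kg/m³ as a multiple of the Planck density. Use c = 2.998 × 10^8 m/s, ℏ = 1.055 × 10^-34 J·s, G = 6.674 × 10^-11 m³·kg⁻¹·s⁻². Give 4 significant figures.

3.396 × 10^-90

Planck density: ρ_P = c⁵/(ℏG²) = 5.154 × 10^96 kg/m³.
1.75 × 10^7 / 5.154 × 10^96 = 3.396 × 10^-90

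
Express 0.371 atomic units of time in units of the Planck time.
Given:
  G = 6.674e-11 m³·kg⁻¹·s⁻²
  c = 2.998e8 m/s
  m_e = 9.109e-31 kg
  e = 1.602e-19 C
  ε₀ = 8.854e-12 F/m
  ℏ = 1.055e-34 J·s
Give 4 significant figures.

atomic unit of time: τ_au = (4πε₀)²ℏ³/(m_e e⁴) = 2.423e-17 s
Planck time: t_P = √(ℏG/c⁵) = 5.392e-44 s
0.371 × 2.423e-17 / 5.392e-44 = 1.667e26

1.667e26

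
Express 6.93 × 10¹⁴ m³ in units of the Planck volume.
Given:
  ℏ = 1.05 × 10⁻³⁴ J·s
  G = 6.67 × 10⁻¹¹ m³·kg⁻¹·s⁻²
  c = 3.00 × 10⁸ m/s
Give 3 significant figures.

Planck volume: V_P = (ℏG/c³)^(3/2) = 4.18 × 10⁻¹⁰⁵ m³.
6.93 × 10¹⁴ / 4.18 × 10⁻¹⁰⁵ = 1.66 × 10¹¹⁹

1.66 × 10¹¹⁹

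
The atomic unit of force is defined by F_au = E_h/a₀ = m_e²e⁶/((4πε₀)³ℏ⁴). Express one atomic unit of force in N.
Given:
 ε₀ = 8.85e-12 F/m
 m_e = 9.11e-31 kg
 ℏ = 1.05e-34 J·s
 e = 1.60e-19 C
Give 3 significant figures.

F_au = E_h/a₀ = m_e²e⁶/((4πε₀)³ℏ⁴)
E_h = 4.38e-18 J
a₀ = 5.26e-11 m
E_h/a₀ = 8.33e-8 N

8.33e-8 N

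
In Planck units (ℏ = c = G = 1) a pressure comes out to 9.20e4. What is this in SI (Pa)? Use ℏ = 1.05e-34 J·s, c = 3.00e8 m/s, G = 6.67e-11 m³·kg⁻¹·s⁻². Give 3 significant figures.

One Planck pressure: p_P = c⁷/(ℏG²) = 4.68e113 Pa.
9.20e4 × 4.68e113 Pa = 4.31e118 Pa

4.31e118 Pa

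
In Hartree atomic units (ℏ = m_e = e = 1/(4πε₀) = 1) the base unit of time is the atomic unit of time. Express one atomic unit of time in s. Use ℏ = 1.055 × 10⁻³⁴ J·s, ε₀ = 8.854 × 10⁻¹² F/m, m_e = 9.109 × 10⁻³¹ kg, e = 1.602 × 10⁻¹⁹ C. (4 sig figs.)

2.423 × 10⁻¹⁷ s

τ_au = (4πε₀)²ℏ³/(m_e e⁴)
E_h = 4.354 × 10⁻¹⁸ J
ℏ/E_h = 2.423 × 10⁻¹⁷ s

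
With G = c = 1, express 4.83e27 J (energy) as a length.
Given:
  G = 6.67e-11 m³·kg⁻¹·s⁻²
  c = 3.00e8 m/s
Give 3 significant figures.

3.98e-17 m

Energy → length via G/c⁴.
4.83e27 J × (G/c⁴) = 3.98e-17 m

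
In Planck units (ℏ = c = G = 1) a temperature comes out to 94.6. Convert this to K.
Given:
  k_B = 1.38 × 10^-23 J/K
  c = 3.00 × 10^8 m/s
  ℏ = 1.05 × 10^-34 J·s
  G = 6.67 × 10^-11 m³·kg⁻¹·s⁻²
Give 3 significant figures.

One Planck temperature: T_P = √(ℏc⁵/G) / k_B = 1.42 × 10^32 K.
94.6 × 1.42 × 10^32 K = 1.34 × 10^34 K

1.34 × 10^34 K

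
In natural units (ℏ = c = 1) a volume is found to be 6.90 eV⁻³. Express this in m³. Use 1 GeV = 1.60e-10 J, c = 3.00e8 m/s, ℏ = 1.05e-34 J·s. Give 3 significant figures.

Volume is [L]³ = [E]⁻³·(ℏc)³.
1 GeV⁻³ → (ℏc)³ × (1 GeV in J)⁻³ = 7.63e-48 m³.
Convert the energy scale: 6.90 eV⁻³ = 6.90e27 GeV⁻³.
Result: 6.90e27 × 7.63e-48 = 5.27e-20 m³.

5.27e-20 m³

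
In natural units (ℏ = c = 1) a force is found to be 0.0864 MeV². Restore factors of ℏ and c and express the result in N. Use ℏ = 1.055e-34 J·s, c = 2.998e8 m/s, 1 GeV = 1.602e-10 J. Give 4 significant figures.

Force is [E]/[L] = [E]²/(ℏc); restore (ℏc)⁻¹.
1 GeV² → 1/(ℏc) × (1 GeV in J)² = 8.114e5 N.
Convert the energy scale: 0.0864 MeV² = 8.64e-8 GeV².
Result: 8.64e-8 × 8.114e5 = 0.07011 N.

0.07011 N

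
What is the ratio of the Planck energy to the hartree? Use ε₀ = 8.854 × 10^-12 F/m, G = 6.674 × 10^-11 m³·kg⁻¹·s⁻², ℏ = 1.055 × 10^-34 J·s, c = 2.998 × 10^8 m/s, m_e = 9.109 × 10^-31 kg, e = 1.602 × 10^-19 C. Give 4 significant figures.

Planck energy: E_P = √(ℏc⁵/G) = 1.957 × 10^9 J
hartree: E_h = m_e e⁴/(4πε₀ℏ)² = 4.354 × 10^-18 J
ratio = 1.957 × 10^9 / 4.354 × 10^-18 = 4.494 × 10^26

4.494 × 10^26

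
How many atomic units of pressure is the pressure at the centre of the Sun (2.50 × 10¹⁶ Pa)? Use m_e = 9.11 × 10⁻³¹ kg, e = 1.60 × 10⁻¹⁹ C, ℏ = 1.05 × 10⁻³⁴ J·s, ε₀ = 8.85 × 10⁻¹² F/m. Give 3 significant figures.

830

atomic unit of pressure: P_au = E_h/a₀³ = m_e⁴e¹⁰/((4πε₀)⁵ℏ⁸) = 3.01 × 10¹³ Pa.
2.50 × 10¹⁶ / 3.01 × 10¹³ = 830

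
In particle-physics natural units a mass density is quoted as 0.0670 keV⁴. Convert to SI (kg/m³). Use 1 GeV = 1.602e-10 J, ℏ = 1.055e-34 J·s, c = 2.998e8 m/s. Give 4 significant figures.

Mass density is [E]/(c²[L]³) = [E]⁴/(ℏ³c⁵).
1 GeV⁴ → 1/(ℏ³c⁵) × (1 GeV in J)⁴ = 2.316e20 kg/m³.
Convert the energy scale: 0.0670 keV⁴ = 6.70e-26 GeV⁴.
Result: 6.70e-26 × 2.316e20 = 1.552e-5 kg/m³.

1.552e-5 kg/m³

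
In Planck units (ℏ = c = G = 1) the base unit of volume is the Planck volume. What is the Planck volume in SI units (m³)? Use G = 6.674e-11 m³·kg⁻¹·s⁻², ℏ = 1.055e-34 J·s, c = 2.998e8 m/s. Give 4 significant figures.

4.224e-105 m³

V_P = (ℏG/c³)^(3/2)
  = √(1.784e-209)
  = 4.224e-105 m³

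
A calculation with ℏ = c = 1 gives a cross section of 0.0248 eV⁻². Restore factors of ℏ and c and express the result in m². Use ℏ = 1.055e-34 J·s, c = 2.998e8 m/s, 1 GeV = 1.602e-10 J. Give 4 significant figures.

9.667e-16 m²

Area is [L]² = [E]⁻²·(ℏc)²; restore (ℏc)².
1 GeV⁻² → (ℏc)² × (1 GeV in J)⁻² = 3.898e-32 m².
Convert the energy scale: 0.0248 eV⁻² = 2.48e16 GeV⁻².
Result: 2.48e16 × 3.898e-32 = 9.667e-16 m².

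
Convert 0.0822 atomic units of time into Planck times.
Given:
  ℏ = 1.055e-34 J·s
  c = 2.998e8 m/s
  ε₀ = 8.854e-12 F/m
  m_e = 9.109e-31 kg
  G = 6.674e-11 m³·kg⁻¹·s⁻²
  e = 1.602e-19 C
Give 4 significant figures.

atomic unit of time: τ_au = (4πε₀)²ℏ³/(m_e e⁴) = 2.423e-17 s
Planck time: t_P = √(ℏG/c⁵) = 5.392e-44 s
0.0822 × 2.423e-17 / 5.392e-44 = 3.694e25

3.694e25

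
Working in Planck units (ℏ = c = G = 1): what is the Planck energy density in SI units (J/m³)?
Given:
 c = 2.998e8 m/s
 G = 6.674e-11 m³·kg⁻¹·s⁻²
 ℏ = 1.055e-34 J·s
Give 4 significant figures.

4.632e113 J/m³

Dimensional analysis gives u_P = c⁷/(ℏG²).
  = 2.177e59 / 4.699e-55
  = 4.632e113 J/m³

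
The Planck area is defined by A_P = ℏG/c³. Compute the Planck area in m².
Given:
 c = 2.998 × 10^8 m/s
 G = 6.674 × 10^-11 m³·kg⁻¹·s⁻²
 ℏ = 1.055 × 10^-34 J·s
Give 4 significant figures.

A_P = ℏG/c³
  = 7.041 × 10^-45 / 2.695 × 10^25
  = 2.613 × 10^-70 m²

2.613 × 10^-70 m²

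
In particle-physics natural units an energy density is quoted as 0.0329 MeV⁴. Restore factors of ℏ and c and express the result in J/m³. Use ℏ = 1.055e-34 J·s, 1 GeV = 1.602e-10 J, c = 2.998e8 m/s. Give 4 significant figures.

6.848e23 J/m³

[E]/[L]³ = [E]⁴/(ℏc)³; restore (ℏc)⁻³.
1 GeV⁴ → 1/(ℏc)³ × (1 GeV in J)⁴ = 2.082e37 J/m³.
Convert the energy scale: 0.0329 MeV⁴ = 3.29e-14 GeV⁴.
Result: 3.29e-14 × 2.082e37 = 6.848e23 J/m³.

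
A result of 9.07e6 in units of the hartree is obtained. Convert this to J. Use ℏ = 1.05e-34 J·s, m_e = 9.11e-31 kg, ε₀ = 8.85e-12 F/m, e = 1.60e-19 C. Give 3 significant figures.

3.97e-11 J

One hartree: E_h = m_e e⁴/(4πε₀ℏ)² = 4.38e-18 J.
9.07e6 × 4.38e-18 J = 3.97e-11 J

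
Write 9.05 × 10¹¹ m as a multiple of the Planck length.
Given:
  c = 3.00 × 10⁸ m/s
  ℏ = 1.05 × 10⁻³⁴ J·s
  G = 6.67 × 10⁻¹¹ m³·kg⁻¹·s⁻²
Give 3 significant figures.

5.62 × 10⁴⁶

Planck length: ℓ_P = √(ℏG/c³) = 1.61 × 10⁻³⁵ m.
9.05 × 10¹¹ / 1.61 × 10⁻³⁵ = 5.62 × 10⁴⁶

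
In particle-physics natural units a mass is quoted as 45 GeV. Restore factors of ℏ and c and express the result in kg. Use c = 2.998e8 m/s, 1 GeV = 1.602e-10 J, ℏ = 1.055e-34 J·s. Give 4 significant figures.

8.021e-26 kg

Mass is [E]/c²; divide by c².
1 GeV → 1/c² × (1 GeV in J) = 1.782e-27 kg.
Result: 45 × 1.782e-27 = 8.021e-26 kg.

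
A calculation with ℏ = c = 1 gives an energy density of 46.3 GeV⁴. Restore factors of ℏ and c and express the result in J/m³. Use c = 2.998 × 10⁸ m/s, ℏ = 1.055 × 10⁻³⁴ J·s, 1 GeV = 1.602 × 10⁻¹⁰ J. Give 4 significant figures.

[E]/[L]³ = [E]⁴/(ℏc)³; restore (ℏc)⁻³.
1 GeV⁴ → 1/(ℏc)³ × (1 GeV in J)⁴ = 2.082 × 10³⁷ J/m³.
Result: 46.3 × 2.082 × 10³⁷ = 9.638 × 10³⁸ J/m³.

9.638 × 10³⁸ J/m³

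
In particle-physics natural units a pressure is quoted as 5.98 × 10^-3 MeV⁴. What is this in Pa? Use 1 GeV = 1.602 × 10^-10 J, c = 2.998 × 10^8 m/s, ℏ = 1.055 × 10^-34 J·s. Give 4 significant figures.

1.245 × 10^23 Pa

Pressure is [E]/[L]³ = [E]⁴/(ℏc)³.
1 GeV⁴ → 1/(ℏc)³ × (1 GeV in J)⁴ = 2.082 × 10^37 Pa.
Convert the energy scale: 5.98 × 10^-3 MeV⁴ = 5.98 × 10^-15 GeV⁴.
Result: 5.98 × 10^-15 × 2.082 × 10^37 = 1.245 × 10^23 Pa.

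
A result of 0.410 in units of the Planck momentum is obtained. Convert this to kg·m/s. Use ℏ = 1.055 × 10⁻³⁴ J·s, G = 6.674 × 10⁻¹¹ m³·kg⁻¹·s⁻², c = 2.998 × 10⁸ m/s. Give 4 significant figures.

2.676 kg·m/s

One Planck momentum: p_P = √(ℏc³/G) = 6.527 kg·m/s.
0.410 × 6.527 kg·m/s = 2.676 kg·m/s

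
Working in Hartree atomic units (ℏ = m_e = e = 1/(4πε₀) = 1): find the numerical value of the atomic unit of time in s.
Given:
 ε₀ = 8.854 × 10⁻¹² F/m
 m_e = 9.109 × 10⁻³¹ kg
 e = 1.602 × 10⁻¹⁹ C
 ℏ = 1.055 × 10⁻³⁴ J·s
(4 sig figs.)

2.423 × 10⁻¹⁷ s

From ℏ = m_e = e = 1/(4πε₀) = 1 the time scale is τ_au = (4πε₀)²ℏ³/(m_e e⁴).
E_h = 4.354 × 10⁻¹⁸ J
ℏ/E_h = 2.423 × 10⁻¹⁷ s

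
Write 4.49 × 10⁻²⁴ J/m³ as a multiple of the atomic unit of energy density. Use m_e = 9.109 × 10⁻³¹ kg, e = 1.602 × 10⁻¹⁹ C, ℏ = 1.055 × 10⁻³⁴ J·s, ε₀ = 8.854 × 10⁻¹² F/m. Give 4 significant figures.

atomic unit of energy density: u_au = E_h/a₀³ = m_e⁴e¹⁰/((4πε₀)⁵ℏ⁸) = 2.929 × 10¹³ J/m³.
4.49 × 10⁻²⁴ / 2.929 × 10¹³ = 1.533 × 10⁻³⁷

1.533 × 10⁻³⁷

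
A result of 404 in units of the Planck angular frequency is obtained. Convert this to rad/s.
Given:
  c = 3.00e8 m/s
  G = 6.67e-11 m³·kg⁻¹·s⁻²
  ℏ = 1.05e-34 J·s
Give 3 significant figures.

7.53e45 rad/s

One Planck angular frequency: ω_P = √(c⁵/(ℏG)) = 1.86e43 rad/s.
404 × 1.86e43 rad/s = 7.53e45 rad/s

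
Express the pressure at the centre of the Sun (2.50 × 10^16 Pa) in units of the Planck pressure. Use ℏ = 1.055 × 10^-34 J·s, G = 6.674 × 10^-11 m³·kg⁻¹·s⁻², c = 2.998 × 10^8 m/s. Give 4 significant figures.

5.397 × 10^-98

Planck pressure: p_P = c⁷/(ℏG²) = 4.632 × 10^113 Pa.
2.50 × 10^16 / 4.632 × 10^113 = 5.397 × 10^-98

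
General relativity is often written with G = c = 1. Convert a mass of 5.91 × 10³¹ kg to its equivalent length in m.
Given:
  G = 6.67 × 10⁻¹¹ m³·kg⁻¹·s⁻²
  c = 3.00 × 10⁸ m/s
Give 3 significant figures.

4.38 × 10⁴ m

In G = c = 1 units mass has dimensions of length; the conversion factor is G/c².
5.91 × 10³¹ kg × (G/c²) = 4.38 × 10⁴ m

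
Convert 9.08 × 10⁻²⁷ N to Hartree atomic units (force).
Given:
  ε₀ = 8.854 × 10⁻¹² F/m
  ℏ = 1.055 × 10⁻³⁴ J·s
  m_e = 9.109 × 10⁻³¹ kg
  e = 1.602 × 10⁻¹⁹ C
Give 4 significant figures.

1.105 × 10⁻¹⁹

atomic unit of force: F_au = E_h/a₀ = m_e²e⁶/((4πε₀)³ℏ⁴) = 8.220 × 10⁻⁸ N.
9.08 × 10⁻²⁷ / 8.220 × 10⁻⁸ = 1.105 × 10⁻¹⁹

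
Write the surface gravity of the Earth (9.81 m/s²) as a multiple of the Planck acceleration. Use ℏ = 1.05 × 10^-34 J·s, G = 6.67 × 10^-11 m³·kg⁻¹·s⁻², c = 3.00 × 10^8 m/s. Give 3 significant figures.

1.76 × 10^-51

Planck acceleration: a_P = √(c⁷/(ℏG)) = 5.59 × 10^51 m/s².
9.81 / 5.59 × 10^51 = 1.76 × 10^-51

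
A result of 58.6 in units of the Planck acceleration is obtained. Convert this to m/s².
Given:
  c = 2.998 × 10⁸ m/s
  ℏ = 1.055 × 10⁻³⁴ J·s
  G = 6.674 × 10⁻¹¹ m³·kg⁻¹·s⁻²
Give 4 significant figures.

One Planck acceleration: a_P = √(c⁷/(ℏG)) = 5.560 × 10⁵¹ m/s².
58.6 × 5.560 × 10⁵¹ m/s² = 3.258 × 10⁵³ m/s²

3.258 × 10⁵³ m/s²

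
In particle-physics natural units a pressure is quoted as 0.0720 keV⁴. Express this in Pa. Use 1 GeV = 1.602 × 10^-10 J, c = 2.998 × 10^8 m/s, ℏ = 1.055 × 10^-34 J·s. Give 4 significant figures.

1.499 × 10^12 Pa

Pressure is [E]/[L]³ = [E]⁴/(ℏc)³.
1 GeV⁴ → 1/(ℏc)³ × (1 GeV in J)⁴ = 2.082 × 10^37 Pa.
Convert the energy scale: 0.0720 keV⁴ = 7.20 × 10^-26 GeV⁴.
Result: 7.20 × 10^-26 × 2.082 × 10^37 = 1.499 × 10^12 Pa.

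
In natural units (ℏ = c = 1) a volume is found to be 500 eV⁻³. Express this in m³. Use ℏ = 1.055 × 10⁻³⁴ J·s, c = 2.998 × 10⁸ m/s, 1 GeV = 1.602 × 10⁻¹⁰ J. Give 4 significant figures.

3.848 × 10⁻¹⁸ m³

Volume is [L]³ = [E]⁻³·(ℏc)³.
1 GeV⁻³ → (ℏc)³ × (1 GeV in J)⁻³ = 7.696 × 10⁻⁴⁸ m³.
Convert the energy scale: 500 eV⁻³ = 5.00 × 10²⁹ GeV⁻³.
Result: 5.00 × 10²⁹ × 7.696 × 10⁻⁴⁸ = 3.848 × 10⁻¹⁸ m³.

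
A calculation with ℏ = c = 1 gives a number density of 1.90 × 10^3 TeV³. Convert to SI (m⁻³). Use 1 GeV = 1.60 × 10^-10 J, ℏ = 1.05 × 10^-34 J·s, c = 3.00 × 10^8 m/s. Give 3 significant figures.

2.49 × 10^59 m⁻³

Number density is [L]⁻³ = [E]³/(ℏc)³.
1 GeV³ → 1/(ℏc)³ × (1 GeV in J)³ = 1.31 × 10^47 m⁻³.
Convert the energy scale: 1.90 × 10^3 TeV³ = 1.90 × 10^12 GeV³.
Result: 1.90 × 10^12 × 1.31 × 10^47 = 2.49 × 10^59 m⁻³.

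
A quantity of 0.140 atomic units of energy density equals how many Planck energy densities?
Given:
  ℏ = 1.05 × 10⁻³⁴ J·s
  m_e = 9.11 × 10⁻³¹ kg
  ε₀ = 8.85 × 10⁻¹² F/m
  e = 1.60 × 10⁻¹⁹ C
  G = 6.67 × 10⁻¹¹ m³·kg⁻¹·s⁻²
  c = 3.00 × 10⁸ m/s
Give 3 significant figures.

atomic unit of energy density: u_au = E_h/a₀³ = m_e⁴e¹⁰/((4πε₀)⁵ℏ⁸) = 3.01 × 10¹³ J/m³
Planck energy density: u_P = c⁷/(ℏG²) = 4.68 × 10¹¹³ J/m³
0.140 × 3.01 × 10¹³ / 4.68 × 10¹¹³ = 9.01 × 10⁻¹⁰²

9.01 × 10⁻¹⁰²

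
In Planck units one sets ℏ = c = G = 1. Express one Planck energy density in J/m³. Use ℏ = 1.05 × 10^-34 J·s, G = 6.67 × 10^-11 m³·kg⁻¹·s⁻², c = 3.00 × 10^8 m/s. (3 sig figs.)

u_P = c⁷/(ℏG²)
  = 2.19 × 10^59 / 4.67 × 10^-55
  = 4.68 × 10^113 J/m³

4.68 × 10^113 J/m³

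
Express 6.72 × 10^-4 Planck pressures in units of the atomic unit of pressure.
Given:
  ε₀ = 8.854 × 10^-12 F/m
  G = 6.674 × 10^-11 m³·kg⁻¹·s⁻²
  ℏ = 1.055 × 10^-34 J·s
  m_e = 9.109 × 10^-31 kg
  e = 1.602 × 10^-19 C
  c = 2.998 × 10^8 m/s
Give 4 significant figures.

1.063 × 10^97

Planck pressure: p_P = c⁷/(ℏG²) = 4.632 × 10^113 Pa
atomic unit of pressure: P_au = E_h/a₀³ = m_e⁴e¹⁰/((4πε₀)⁵ℏ⁸) = 2.929 × 10^13 Pa
6.72 × 10^-4 × 4.632 × 10^113 / 2.929 × 10^13 = 1.063 × 10^97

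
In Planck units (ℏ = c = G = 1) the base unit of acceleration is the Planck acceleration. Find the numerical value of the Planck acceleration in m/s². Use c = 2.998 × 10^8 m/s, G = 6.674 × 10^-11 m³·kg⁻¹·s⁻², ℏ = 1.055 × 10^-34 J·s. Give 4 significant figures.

a_P = √(c⁷/(ℏG))
  = √(3.092 × 10^103)
  = 5.560 × 10^51 m/s²

5.560 × 10^51 m/s²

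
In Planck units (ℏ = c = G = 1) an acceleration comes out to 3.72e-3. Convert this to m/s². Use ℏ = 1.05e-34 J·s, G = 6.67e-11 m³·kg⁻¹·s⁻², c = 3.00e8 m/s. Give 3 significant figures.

One Planck acceleration: a_P = √(c⁷/(ℏG)) = 5.59e51 m/s².
3.72e-3 × 5.59e51 m/s² = 2.08e49 m/s²

2.08e49 m/s²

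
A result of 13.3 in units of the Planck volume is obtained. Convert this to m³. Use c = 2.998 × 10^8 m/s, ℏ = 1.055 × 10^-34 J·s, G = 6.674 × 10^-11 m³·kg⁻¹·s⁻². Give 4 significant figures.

5.618 × 10^-104 m³

One Planck volume: V_P = (ℏG/c³)^(3/2) = 4.224 × 10^-105 m³.
13.3 × 4.224 × 10^-105 m³ = 5.618 × 10^-104 m³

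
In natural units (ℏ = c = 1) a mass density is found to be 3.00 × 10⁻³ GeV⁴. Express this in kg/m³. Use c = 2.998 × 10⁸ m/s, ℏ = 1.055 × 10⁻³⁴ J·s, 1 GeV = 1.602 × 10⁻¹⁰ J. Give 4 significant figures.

6.948 × 10¹⁷ kg/m³

Mass density is [E]/(c²[L]³) = [E]⁴/(ℏ³c⁵).
1 GeV⁴ → 1/(ℏ³c⁵) × (1 GeV in J)⁴ = 2.316 × 10²⁰ kg/m³.
Result: 3.00 × 10⁻³ × 2.316 × 10²⁰ = 6.948 × 10¹⁷ kg/m³.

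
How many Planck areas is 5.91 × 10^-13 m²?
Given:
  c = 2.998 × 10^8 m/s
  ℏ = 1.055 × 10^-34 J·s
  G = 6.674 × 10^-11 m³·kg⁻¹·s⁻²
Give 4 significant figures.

Planck area: A_P = ℏG/c³ = 2.613 × 10^-70 m².
5.91 × 10^-13 / 2.613 × 10^-70 = 2.262 × 10^57

2.262 × 10^57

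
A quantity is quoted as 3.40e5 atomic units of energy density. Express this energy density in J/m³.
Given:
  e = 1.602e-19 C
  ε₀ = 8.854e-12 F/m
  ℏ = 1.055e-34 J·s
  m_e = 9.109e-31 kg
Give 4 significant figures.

9.959e18 J/m³

One atomic unit of energy density: u_au = E_h/a₀³ = m_e⁴e¹⁰/((4πε₀)⁵ℏ⁸) = 2.929e13 J/m³.
3.40e5 × 2.929e13 J/m³ = 9.959e18 J/m³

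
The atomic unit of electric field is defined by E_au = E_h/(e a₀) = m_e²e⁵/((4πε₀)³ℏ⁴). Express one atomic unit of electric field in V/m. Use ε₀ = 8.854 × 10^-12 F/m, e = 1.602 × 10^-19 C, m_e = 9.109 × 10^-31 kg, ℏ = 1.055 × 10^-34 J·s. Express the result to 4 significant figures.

E_au = E_h/(e a₀) = m_e²e⁵/((4πε₀)³ℏ⁴)
E_h = 4.354 × 10^-18 J
a₀ = 5.297 × 10^-11 m
E_h/(e·a₀) = 5.131 × 10^11 V/m

5.131 × 10^11 V/m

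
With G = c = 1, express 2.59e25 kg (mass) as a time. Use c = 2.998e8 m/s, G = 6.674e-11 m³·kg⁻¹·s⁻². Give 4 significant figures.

6.415e-11 s

Mass → time via G/c³.
2.59e25 kg × (G/c³) = 6.415e-11 s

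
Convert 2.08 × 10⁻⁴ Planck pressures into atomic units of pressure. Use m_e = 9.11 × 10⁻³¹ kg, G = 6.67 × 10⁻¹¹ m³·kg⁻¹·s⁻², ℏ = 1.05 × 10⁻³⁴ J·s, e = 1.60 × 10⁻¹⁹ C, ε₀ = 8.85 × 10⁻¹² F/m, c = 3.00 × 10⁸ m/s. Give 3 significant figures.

3.23 × 10⁹⁶

Planck pressure: p_P = c⁷/(ℏG²) = 4.68 × 10¹¹³ Pa
atomic unit of pressure: P_au = E_h/a₀³ = m_e⁴e¹⁰/((4πε₀)⁵ℏ⁸) = 3.01 × 10¹³ Pa
2.08 × 10⁻⁴ × 4.68 × 10¹¹³ / 3.01 × 10¹³ = 3.23 × 10⁹⁶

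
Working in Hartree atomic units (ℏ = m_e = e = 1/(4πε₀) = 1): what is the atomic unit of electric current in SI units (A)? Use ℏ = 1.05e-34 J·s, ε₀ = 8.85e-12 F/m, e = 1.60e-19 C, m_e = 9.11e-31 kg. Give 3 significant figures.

The unique combination of the constants set to 1 with dimensions of current is I_au = e E_h/ℏ = m_e e⁵/((4πε₀)²ℏ³).
E_h = 4.38e-18 J
e·E_h/ℏ = 6.67e-3 A

6.67e-3 A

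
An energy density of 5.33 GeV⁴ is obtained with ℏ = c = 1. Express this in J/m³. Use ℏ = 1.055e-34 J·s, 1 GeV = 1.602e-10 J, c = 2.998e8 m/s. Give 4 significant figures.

1.109e38 J/m³

[E]/[L]³ = [E]⁴/(ℏc)³; restore (ℏc)⁻³.
1 GeV⁴ → 1/(ℏc)³ × (1 GeV in J)⁴ = 2.082e37 J/m³.
Result: 5.33 × 2.082e37 = 1.109e38 J/m³.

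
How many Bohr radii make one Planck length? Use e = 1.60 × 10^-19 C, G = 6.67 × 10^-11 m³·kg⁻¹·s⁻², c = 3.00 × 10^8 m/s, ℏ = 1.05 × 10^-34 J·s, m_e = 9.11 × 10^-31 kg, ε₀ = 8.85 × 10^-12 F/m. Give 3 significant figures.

Planck length: ℓ_P = √(ℏG/c³) = 1.61 × 10^-35 m
Bohr radius: a₀ = 4πε₀ℏ²/(m_e e²) = 5.26 × 10^-11 m
ratio = 1.61 × 10^-35 / 5.26 × 10^-11 = 3.06 × 10^-25

3.06 × 10^-25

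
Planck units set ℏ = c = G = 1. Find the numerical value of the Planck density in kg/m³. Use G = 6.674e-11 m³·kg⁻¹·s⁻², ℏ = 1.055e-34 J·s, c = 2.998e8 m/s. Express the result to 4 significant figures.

5.154e96 kg/m³

The unique combination of the constants set to 1 with dimensions of density is ρ_P = c⁵/(ℏG²).
  = 2.422e42 / 4.699e-55
  = 5.154e96 kg/m³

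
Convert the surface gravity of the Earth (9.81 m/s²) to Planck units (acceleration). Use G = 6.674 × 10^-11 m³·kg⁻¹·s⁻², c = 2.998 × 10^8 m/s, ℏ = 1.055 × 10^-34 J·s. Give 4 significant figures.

Planck acceleration: a_P = √(c⁷/(ℏG)) = 5.560 × 10^51 m/s².
9.81 / 5.560 × 10^51 = 1.764 × 10^-51

1.764 × 10^-51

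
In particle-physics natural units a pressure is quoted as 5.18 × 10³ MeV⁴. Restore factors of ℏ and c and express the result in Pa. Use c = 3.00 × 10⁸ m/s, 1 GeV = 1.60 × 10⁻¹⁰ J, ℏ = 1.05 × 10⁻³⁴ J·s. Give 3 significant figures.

Pressure is [E]/[L]³ = [E]⁴/(ℏc)³.
1 GeV⁴ → 1/(ℏc)³ × (1 GeV in J)⁴ = 2.10 × 10³⁷ Pa.
Convert the energy scale: 5.18 × 10³ MeV⁴ = 5.18 × 10⁻⁹ GeV⁴.
Result: 5.18 × 10⁻⁹ × 2.10 × 10³⁷ = 1.09 × 10²⁹ Pa.

1.09 × 10²⁹ Pa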